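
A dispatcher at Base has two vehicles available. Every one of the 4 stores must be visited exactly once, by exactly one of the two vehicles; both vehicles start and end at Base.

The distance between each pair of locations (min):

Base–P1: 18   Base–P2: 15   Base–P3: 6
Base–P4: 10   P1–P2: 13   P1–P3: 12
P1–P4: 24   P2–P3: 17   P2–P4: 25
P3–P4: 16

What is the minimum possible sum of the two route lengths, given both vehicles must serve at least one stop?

66 min — the smallest possible combined total.

Try each way of splitting the stops between the two vehicles (each non-empty) and, for each split, find the best tour for each vehicle:
  {P1} + {P2, P3, P4}: 36 + 58 = 94
  {P2} + {P1, P3, P4}: 30 + 52 = 82
  {P1, P2} + {P3, P4}: 46 + 32 = 78
  {P3} + {P1, P2, P4}: 12 + 62 = 74
  {P1, P3} + {P2, P4}: 36 + 50 = 86
  {P2, P3} + {P1, P4}: 38 + 52 = 90
  … (7 splits in total)
  {P1, P2, P3} + {P4}: 46 + 20 = 66  ← best
Best: vehicle 1 Base → P2 → P1 → P3 → Base = 46; vehicle 2 Base → P4 → Base = 20; combined 66.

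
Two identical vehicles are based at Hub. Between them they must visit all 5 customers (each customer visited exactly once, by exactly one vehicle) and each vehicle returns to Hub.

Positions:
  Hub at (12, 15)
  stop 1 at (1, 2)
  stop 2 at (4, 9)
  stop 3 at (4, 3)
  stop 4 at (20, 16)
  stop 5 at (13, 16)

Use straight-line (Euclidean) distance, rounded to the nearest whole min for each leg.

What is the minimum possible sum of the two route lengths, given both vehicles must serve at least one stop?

Minimum combined distance: 51 min.

Try each way of splitting the stops between the two vehicles (each non-empty) and, for each split, find the best tour for each vehicle:
  {stop 1} + {stop 2, stop 3, stop 4, stop 5}: 34 + 45 = 79
  {stop 2} + {stop 1, stop 3, stop 4, stop 5}: 20 + 49 = 69
  {stop 1, stop 2} + {stop 3, stop 4, stop 5}: 35 + 43 = 78
  {stop 3} + {stop 1, stop 2, stop 4, stop 5}: 28 + 50 = 78
  {stop 1, stop 3} + {stop 2, stop 4, stop 5}: 34 + 35 = 69
  {stop 2, stop 3} + {stop 1, stop 4, stop 5}: 30 + 49 = 79
  … (15 splits in total)
  {stop 1, stop 2, stop 3} + {stop 4, stop 5}: 35 + 16 = 51  ← best
Best: vehicle 1 Hub → stop 2 → stop 1 → stop 3 → Hub = 35; vehicle 2 Hub → stop 4 → stop 5 → Hub = 16; combined 51.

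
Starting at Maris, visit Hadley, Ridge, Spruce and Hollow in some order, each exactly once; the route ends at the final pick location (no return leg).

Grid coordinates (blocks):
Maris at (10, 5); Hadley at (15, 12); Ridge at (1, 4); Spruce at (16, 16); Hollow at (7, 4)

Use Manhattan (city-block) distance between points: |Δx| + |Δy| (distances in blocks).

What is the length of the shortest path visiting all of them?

There are 4! = 24 possible orderings.
Maris → Hadley → Ridge → Spruce → Hollow: 12+22+27+21 = 82
Maris → Hadley → Ridge → Hollow → Spruce: 12+22+6+21 = 61
Maris → Hadley → Spruce → Ridge → Hollow: 12+5+27+6 = 50
Maris → Hadley → Spruce → Hollow → Ridge: 12+5+21+6 = 44
Maris → Hadley → Hollow → Ridge → Spruce: 12+16+6+27 = 61
Maris → Hadley → Hollow → Spruce → Ridge: 12+16+21+27 = 76
Maris → Ridge → Hadley → Spruce → Hollow: 10+22+5+21 = 58
Maris → Ridge → Hadley → Hollow → Spruce: 10+22+16+21 = 69
Maris → Ridge → Spruce → Hadley → Hollow: 10+27+5+16 = 58
Maris → Ridge → Spruce → Hollow → Hadley: 10+27+21+16 = 74
Maris → Ridge → Hollow → Hadley → Spruce: 10+6+16+5 = 37
Maris → Ridge → Hollow → Spruce → Hadley: 10+6+21+5 = 42
Maris → Spruce → Hadley → Ridge → Hollow: 17+5+22+6 = 50
Maris → Spruce → Hadley → Hollow → Ridge: 17+5+16+6 = 44
… (10 more)
The minimum is 37.
One shortest path: Maris → Ridge → Hollow → Hadley → Spruce.

Minimum one-way distance = 37 blocks.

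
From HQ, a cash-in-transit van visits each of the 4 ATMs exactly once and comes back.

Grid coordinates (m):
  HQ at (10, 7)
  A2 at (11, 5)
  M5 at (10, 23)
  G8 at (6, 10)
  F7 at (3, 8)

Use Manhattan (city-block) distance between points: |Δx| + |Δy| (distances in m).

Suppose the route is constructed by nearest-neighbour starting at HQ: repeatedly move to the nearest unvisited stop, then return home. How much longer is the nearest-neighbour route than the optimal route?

HQ: A2=3, G8=7, F7=8, M5=16 ⇒ A2
A2: G8=10, F7=11, M5=19 ⇒ G8
G8: F7=5, M5=17 ⇒ F7
F7: M5=22 ⇒ M5
NN route HQ → A2 → G8 → F7 → M5 → HQ costs 56.
Optimal: HQ → A2 → M5 → G8 → F7 → HQ costs 52 (by enumerating all 12 distinct tours).
Excess = 56 − 52 = 4.

Excess over optimum: 4 m.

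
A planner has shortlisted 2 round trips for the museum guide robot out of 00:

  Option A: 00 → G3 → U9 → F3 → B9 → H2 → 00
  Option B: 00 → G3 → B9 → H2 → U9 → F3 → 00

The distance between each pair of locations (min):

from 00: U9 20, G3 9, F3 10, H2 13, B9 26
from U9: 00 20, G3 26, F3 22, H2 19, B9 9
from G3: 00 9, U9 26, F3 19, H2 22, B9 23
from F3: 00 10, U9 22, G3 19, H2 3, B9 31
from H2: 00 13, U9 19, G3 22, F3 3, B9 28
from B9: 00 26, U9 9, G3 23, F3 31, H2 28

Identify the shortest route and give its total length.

Option A: 9 + 26 + 22 + 31 + 28 + 13 = 129
Option B: 9 + 23 + 28 + 19 + 22 + 10 = 111

111 min — Option B is the shortest.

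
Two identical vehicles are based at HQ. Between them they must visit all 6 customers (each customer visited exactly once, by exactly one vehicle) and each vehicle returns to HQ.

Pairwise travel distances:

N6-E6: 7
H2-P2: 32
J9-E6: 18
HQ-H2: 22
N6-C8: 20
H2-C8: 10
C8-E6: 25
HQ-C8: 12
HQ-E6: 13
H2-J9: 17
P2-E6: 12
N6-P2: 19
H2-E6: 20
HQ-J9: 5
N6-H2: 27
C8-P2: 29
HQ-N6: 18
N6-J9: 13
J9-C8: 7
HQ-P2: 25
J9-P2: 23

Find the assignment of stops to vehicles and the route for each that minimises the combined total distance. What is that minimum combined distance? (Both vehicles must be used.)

Try each way of splitting the stops between the two vehicles (each non-empty) and, for each split, find the best tour for each vehicle:
  {N6} + {H2, J9, C8, P2, E6}: 36 + 79 = 115
  {H2} + {N6, J9, C8, P2, E6}: 44 + 76 = 120
  {N6, H2} + {J9, C8, P2, E6}: 67 + 66 = 133
  {J9} + {N6, H2, C8, P2, E6}: 10 + 91 = 101
  {N6, J9} + {H2, C8, P2, E6}: 36 + 79 = 115
  {H2, J9} + {N6, C8, P2, E6}: 44 + 76 = 120
  … (31 splits in total)
Best: vehicle 1 HQ → J9 → HQ = 10; vehicle 2 HQ → N6 → P2 → E6 → H2 → C8 → HQ = 91; combined 101.

Minimum combined distance: 101.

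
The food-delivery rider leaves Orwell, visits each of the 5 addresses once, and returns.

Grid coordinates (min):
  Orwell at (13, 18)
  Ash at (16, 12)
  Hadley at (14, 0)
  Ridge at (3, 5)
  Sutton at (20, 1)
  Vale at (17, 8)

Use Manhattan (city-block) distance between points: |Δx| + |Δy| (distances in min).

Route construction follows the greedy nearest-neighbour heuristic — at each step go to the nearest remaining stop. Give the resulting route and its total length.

Total distance 70 min via the nearest-neighbour route Orwell → Ash → Vale → Sutton → Hadley → Ridge → Orwell.

At Orwell the remaining stops are Ash 9, Vale 14, Hadley 19, Ridge 23, Sutton 24; go to Ash.
At Ash the remaining stops are Vale 5, Hadley 14, Sutton 15, Ridge 20; go to Vale.
At Vale the remaining stops are Sutton 10, Hadley 11, Ridge 17; go to Sutton.
At Sutton the remaining stops are Hadley 7, Ridge 21; go to Hadley.
At Hadley the remaining stops are Ridge 16; go to Ridge.
Return Ridge→Orwell: 23.
Total = 9 + 5 + 10 + 7 + 16 + 23 = 70.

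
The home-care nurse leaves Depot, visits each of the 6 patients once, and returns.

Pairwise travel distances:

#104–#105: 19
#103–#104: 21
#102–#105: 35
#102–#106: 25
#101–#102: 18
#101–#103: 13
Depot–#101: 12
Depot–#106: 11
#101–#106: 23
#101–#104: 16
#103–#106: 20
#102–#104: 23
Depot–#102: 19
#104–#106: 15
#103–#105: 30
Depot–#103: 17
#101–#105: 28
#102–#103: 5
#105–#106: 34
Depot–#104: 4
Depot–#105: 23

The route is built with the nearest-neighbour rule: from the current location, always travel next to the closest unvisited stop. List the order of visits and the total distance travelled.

Depot → [#104:4 / #106:11 / #101:12 / #103:17 / #102:19 / #105:23] → #104 (4)
#104 → [#106:15 / #101:16 / #105:19 / #103:21 / #102:23] → #106 (15)
#106 → [#103:20 / #101:23 / #102:25 / #105:34] → #103 (20)
#103 → [#102:5 / #101:13 / #105:30] → #102 (5)
#102 → [#101:18 / #105:35] → #101 (18)
#101 → [#105:28] → #105 (28)
Return #105→Depot: 23.
Total = 4 + 15 + 20 + 5 + 18 + 28 + 23 = 113.

Total distance 113 via the nearest-neighbour route Depot → #104 → #106 → #103 → #102 → #101 → #105 → Depot.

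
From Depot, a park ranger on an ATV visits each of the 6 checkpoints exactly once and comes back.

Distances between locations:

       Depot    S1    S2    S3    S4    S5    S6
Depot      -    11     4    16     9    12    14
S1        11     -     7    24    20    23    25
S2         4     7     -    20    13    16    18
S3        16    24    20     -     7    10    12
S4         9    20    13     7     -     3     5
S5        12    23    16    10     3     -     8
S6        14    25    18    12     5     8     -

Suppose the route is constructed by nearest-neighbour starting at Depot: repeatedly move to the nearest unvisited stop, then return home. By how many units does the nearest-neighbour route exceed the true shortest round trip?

From Depot: S2=4, S4=9, S1=11, S5=12, S6=14, S3=16 → choose S2 (4).
From S2: S1=7, S4=13, S5=16, S6=18, S3=20 → choose S1 (7).
From S1: S4=20, S5=23, S3=24, S6=25 → choose S4 (20).
From S4: S5=3, S6=5, S3=7 → choose S5 (3).
From S5: S6=8, S3=10 → choose S6 (8).
From S6: S3=12 → choose S3 (12).
NN route Depot → S2 → S1 → S4 → S5 → S6 → S3 → Depot costs 70.
Optimal: Depot → S2 → S1 → S3 → S4 → S5 → S6 → Depot costs 67 (by enumerating all 360 distinct tours).
Excess = 70 − 67 = 3.

Excess over optimum: 3.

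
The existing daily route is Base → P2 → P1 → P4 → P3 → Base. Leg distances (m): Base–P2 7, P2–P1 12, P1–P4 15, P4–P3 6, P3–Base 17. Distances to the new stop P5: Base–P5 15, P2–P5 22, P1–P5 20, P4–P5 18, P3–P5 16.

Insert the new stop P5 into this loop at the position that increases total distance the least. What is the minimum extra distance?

Insertion cost between consecutive stops i–j is d(i,P5) + d(P5,j) − d(i,j):
  between Base and P2: 15 + 22 − 7 = 30
  between P2 and P1: 22 + 20 − 12 = 30
  between P1 and P4: 20 + 18 − 15 = 23
  between P4 and P3: 18 + 16 − 6 = 28
  between P3 and Base: 16 + 15 − 17 = 14
Cheapest insertion is between P3 and Base, adding 14.
New total = 57 + 14 = 71.

Adding 14 m by placing P5 on the P3–Base leg.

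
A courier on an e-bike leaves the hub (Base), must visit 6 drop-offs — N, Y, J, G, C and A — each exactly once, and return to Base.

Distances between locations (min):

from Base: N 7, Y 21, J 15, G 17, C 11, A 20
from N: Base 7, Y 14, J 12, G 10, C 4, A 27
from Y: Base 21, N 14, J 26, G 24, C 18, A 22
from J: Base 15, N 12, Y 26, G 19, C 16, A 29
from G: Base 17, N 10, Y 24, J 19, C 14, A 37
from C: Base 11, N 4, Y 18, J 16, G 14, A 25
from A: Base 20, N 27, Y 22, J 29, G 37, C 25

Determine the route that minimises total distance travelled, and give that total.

108 min — the shortest possible round trip.

Base - N - Y - J - G - C - A - Base: 7+14+26+19+14+25+20 = 125
Base - N - Y - J - G - A - C - Base: 7+14+26+19+37+25+11 = 139
Base - N - Y - J - C - G - A - Base: 7+14+26+16+14+37+20 = 134
Base - N - Y - J - C - A - G - Base: 7+14+26+16+25+37+17 = 142
Base - N - Y - J - A - G - C - Base: 7+14+26+29+37+14+11 = 138
Base - N - Y - J - A - C - G - Base: 7+14+26+29+25+14+17 = 132
Base - N - Y - G - J - C - A - Base: 7+14+24+19+16+25+20 = 125
Base - N - Y - G - J - A - C - Base: 7+14+24+19+29+25+11 = 129
… (352 more)
Base - J - G - N - C - Y - A - Base: 15+19+10+4+18+22+20 = 108  ← best
The minimum is 108.
One optimal route: Base → J → G → N → C → Y → A → Base (or its reverse).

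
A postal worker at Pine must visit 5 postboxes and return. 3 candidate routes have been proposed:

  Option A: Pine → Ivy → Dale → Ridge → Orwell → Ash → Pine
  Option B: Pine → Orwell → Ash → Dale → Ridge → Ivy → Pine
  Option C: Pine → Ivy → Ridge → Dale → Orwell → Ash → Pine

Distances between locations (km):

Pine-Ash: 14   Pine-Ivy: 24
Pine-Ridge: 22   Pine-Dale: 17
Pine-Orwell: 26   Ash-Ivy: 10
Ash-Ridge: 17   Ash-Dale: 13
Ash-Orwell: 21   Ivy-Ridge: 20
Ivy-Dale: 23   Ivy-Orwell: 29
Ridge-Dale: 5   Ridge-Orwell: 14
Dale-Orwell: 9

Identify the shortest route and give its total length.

Option A: 24 + 23 + 5 + 14 + 21 + 14 = 101
Option B: 26 + 21 + 13 + 5 + 20 + 24 = 109
Option C: 24 + 20 + 5 + 9 + 21 + 14 = 93

93 km — Option C is the shortest.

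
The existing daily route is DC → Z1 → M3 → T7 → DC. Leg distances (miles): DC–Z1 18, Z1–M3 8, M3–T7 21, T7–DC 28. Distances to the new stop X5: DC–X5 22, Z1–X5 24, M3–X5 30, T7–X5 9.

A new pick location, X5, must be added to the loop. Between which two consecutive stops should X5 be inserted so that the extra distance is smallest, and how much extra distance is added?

+3 miles — insert X5 between T7 and DC.

Insertion cost between consecutive stops i–j is d(i,X5) + d(X5,j) − d(i,j):
  between DC and Z1: 22 + 24 − 18 = 28
  between Z1 and M3: 24 + 30 − 8 = 46
  between M3 and T7: 30 + 9 − 21 = 18
  between T7 and DC: 9 + 22 − 28 = 3
Cheapest insertion is between T7 and DC, adding 3.
New total = 75 + 3 = 78.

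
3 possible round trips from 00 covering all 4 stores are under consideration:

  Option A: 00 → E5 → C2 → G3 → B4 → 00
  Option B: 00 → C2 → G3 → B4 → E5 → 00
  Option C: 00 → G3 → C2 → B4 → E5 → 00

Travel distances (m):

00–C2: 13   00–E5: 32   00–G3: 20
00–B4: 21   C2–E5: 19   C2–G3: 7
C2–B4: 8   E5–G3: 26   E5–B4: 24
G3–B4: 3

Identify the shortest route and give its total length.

Shortest is Option B, total 79 m.

Option A: 32 + 19 + 7 + 3 + 21 = 82
Option B: 13 + 7 + 3 + 24 + 32 = 79
Option C: 20 + 7 + 8 + 24 + 32 = 91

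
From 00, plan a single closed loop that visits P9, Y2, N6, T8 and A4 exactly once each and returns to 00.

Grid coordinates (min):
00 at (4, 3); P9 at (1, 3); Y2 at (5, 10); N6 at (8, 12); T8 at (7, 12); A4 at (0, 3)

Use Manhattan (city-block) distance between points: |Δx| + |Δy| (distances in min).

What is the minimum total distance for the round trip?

There are 60 distinct closed tours to check (reversals are equivalent).
00→P9→Y2→N6→T8→A4→00: 3+11+5+1+16+4 = 40
00→P9→Y2→N6→A4→T8→00: 3+11+5+17+16+12 = 64
00→P9→Y2→T8→N6→A4→00: 3+11+4+1+17+4 = 40
00→P9→Y2→T8→A4→N6→00: 3+11+4+16+17+13 = 64
00→P9→Y2→A4→N6→T8→00: 3+11+12+17+1+12 = 56
00→P9→Y2→A4→T8→N6→00: 3+11+12+16+1+13 = 56
00→P9→N6→Y2→T8→A4→00: 3+16+5+4+16+4 = 48
00→P9→N6→Y2→A4→T8→00: 3+16+5+12+16+12 = 64
00→P9→N6→T8→Y2→A4→00: 3+16+1+4+12+4 = 40
00→P9→N6→T8→A4→Y2→00: 3+16+1+16+12+8 = 56
00→P9→N6→A4→Y2→T8→00: 3+16+17+12+4+12 = 64
00→P9→N6→A4→T8→Y2→00: 3+16+17+16+4+8 = 64
00→P9→T8→Y2→N6→A4→00: 3+15+4+5+17+4 = 48
00→P9→T8→Y2→A4→N6→00: 3+15+4+12+17+13 = 64
… (46 more)
00→P9→A4→Y2→N6→T8→00: 3+1+12+5+1+12 = 34  ← best
The minimum is 34.
One optimal route: 00 → P9 → A4 → Y2 → N6 → T8 → 00 (or its reverse).

34 min — the shortest possible round trip.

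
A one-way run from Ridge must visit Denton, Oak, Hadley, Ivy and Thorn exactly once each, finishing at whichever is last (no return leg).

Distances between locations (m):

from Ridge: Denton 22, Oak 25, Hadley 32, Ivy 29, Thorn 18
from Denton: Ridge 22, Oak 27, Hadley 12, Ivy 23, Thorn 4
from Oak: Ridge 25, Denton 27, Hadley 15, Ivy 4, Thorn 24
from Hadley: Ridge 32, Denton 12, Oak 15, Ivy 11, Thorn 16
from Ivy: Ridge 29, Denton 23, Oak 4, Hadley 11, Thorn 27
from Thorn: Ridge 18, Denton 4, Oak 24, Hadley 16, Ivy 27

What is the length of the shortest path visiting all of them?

Minimum one-way distance = 49 m.

There are 5! = 120 possible orderings.
Ridge - Denton - Oak - Hadley - Ivy - Thorn: 22+27+15+11+27 = 102
Ridge - Denton - Oak - Hadley - Thorn - Ivy: 22+27+15+16+27 = 107
Ridge - Denton - Oak - Ivy - Hadley - Thorn: 22+27+4+11+16 = 80
Ridge - Denton - Oak - Ivy - Thorn - Hadley: 22+27+4+27+16 = 96
Ridge - Denton - Oak - Thorn - Hadley - Ivy: 22+27+24+16+11 = 100
Ridge - Denton - Oak - Thorn - Ivy - Hadley: 22+27+24+27+11 = 111
Ridge - Denton - Hadley - Oak - Ivy - Thorn: 22+12+15+4+27 = 80
Ridge - Denton - Hadley - Oak - Thorn - Ivy: 22+12+15+24+27 = 100
Ridge - Denton - Hadley - Ivy - Oak - Thorn: 22+12+11+4+24 = 73
Ridge - Denton - Hadley - Ivy - Thorn - Oak: 22+12+11+27+24 = 96
Ridge - Denton - Hadley - Thorn - Oak - Ivy: 22+12+16+24+4 = 78
Ridge - Denton - Hadley - Thorn - Ivy - Oak: 22+12+16+27+4 = 81
Ridge - Denton - Ivy - Oak - Hadley - Thorn: 22+23+4+15+16 = 80
Ridge - Denton - Ivy - Oak - Thorn - Hadley: 22+23+4+24+16 = 89
… (106 more)
Ridge - Thorn - Denton - Hadley - Ivy - Oak: 18+4+12+11+4 = 49  ← best
The minimum is 49.
One shortest path: Ridge → Thorn → Denton → Hadley → Ivy → Oak.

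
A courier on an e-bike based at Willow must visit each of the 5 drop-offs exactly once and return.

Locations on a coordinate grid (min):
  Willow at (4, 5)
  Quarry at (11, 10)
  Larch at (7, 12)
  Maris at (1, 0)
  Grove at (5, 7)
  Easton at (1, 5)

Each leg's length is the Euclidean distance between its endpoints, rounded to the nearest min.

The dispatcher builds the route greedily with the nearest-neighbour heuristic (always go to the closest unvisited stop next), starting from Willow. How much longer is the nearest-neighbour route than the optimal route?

Willow: Grove=2, Easton=3, Maris=6, Larch=8, Quarry=9 ⇒ Grove
Grove: Easton=4, Larch=5, Quarry=7, Maris=8 ⇒ Easton
Easton: Maris=5, Larch=9, Quarry=11 ⇒ Maris
Maris: Larch=13, Quarry=14 ⇒ Larch
Larch: Quarry=4 ⇒ Quarry
NN route Willow → Grove → Easton → Maris → Larch → Quarry → Willow costs 37.
Optimal: Willow → Quarry → Larch → Grove → Easton → Maris → Willow costs 33 (by enumerating all 60 distinct tours).
Excess = 37 − 33 = 4.

The nearest-neighbour route is 4 min longer than optimal.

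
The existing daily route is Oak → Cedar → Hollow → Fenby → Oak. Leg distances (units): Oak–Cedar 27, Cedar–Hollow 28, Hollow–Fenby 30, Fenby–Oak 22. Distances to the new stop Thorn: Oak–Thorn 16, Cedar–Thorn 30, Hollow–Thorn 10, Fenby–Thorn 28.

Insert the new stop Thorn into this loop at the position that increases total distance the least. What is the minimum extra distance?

Insertion cost between consecutive stops i–j is d(i,Thorn) + d(Thorn,j) − d(i,j):
  between Oak and Cedar: 16 + 30 − 27 = 19
  between Cedar and Hollow: 30 + 10 − 28 = 12
  between Hollow and Fenby: 10 + 28 − 30 = 8
  between Fenby and Oak: 28 + 16 − 22 = 22
Cheapest insertion is between Hollow and Fenby, adding 8.
New total = 107 + 8 = 115.

Minimum extra distance: 8, inserting Thorn between Hollow and Fenby.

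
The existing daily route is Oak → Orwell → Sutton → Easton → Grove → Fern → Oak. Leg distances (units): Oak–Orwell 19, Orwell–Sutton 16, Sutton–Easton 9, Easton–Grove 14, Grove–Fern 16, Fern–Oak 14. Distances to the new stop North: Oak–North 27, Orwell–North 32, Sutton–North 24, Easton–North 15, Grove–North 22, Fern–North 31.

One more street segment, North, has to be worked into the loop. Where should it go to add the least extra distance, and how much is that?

Insertion cost between consecutive stops i–j is d(i,North) + d(North,j) − d(i,j):
  between Oak and Orwell: 27 + 32 − 19 = 40
  between Orwell and Sutton: 32 + 24 − 16 = 40
  between Sutton and Easton: 24 + 15 − 9 = 30
  between Easton and Grove: 15 + 22 − 14 = 23
  between Grove and Fern: 22 + 31 − 16 = 37
  between Fern and Oak: 31 + 27 − 14 = 44
Cheapest insertion is between Easton and Grove, adding 23.
New total = 88 + 23 = 111.

Adding 23 by placing North on the Easton–Grove leg.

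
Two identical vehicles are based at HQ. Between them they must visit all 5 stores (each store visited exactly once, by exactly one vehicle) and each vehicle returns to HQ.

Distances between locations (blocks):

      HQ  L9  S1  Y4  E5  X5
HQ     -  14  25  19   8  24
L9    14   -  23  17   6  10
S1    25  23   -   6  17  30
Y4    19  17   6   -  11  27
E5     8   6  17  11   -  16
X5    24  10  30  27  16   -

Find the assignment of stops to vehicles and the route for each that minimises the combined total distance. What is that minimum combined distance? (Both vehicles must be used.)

Minimum combined distance: 95 blocks.

There are 2^4 − 1 = 15 ways to divide the 5 stops into two non-empty groups. For each, the best each vehicle can do is its own shortest tour through its group:
  {L9} + {S1, Y4, E5, X5}: 28 + 79 = 107
  {S1} + {L9, Y4, E5, X5}: 50 + 70 = 120
  {L9, S1} + {Y4, E5, X5}: 62 + 70 = 132
  {Y4} + {L9, S1, E5, X5}: 38 + 79 = 117
  {L9, Y4} + {S1, E5, X5}: 50 + 79 = 129
  {S1, Y4} + {L9, E5, X5}: 50 + 48 = 98
  … (15 splits in total)
  {E5} + {L9, S1, Y4, X5}: 16 + 79 = 95  ← best
Best: vehicle 1 HQ → E5 → HQ = 16; vehicle 2 HQ → L9 → X5 → S1 → Y4 → HQ = 79; combined 95.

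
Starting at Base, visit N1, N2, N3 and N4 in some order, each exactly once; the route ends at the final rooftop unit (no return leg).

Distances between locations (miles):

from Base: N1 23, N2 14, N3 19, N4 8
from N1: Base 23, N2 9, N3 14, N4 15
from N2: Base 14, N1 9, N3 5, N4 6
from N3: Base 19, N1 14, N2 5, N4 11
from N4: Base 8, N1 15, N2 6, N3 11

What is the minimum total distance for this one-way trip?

There are 4! = 24 possible orderings.
Base → N1 → N2 → N3 → N4: 23+9+5+11 = 48
Base → N1 → N2 → N4 → N3: 23+9+6+11 = 49
Base → N1 → N3 → N2 → N4: 23+14+5+6 = 48
Base → N1 → N3 → N4 → N2: 23+14+11+6 = 54
Base → N1 → N4 → N2 → N3: 23+15+6+5 = 49
Base → N1 → N4 → N3 → N2: 23+15+11+5 = 54
Base → N2 → N1 → N3 → N4: 14+9+14+11 = 48
Base → N2 → N1 → N4 → N3: 14+9+15+11 = 49
Base → N2 → N3 → N1 → N4: 14+5+14+15 = 48
Base → N2 → N3 → N4 → N1: 14+5+11+15 = 45
Base → N2 → N4 → N1 → N3: 14+6+15+14 = 49
Base → N2 → N4 → N3 → N1: 14+6+11+14 = 45
Base → N3 → N1 → N2 → N4: 19+14+9+6 = 48
Base → N3 → N1 → N4 → N2: 19+14+15+6 = 54
… (10 more)
Base → N4 → N2 → N3 → N1: 8+6+5+14 = 33  ← best
The minimum is 33.
One shortest path: Base → N4 → N2 → N3 → N1.

Shortest open route: 33 miles.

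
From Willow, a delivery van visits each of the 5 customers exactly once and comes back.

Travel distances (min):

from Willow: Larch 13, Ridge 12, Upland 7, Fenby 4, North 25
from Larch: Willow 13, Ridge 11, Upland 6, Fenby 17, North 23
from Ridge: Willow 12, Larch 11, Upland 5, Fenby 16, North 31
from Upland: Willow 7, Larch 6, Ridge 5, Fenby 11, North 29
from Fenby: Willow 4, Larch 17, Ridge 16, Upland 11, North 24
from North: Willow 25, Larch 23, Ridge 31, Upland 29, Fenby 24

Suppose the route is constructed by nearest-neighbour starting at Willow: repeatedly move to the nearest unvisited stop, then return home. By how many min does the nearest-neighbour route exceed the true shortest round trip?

5 min longer than the optimal tour.

Willow: Fenby=4, Upland=7, Ridge=12, Larch=13, North=25 ⇒ Fenby
Fenby: Upland=11, Ridge=16, Larch=17, North=24 ⇒ Upland
Upland: Ridge=5, Larch=6, North=29 ⇒ Ridge
Ridge: Larch=11, North=31 ⇒ Larch
Larch: North=23 ⇒ North
NN route Willow → Fenby → Upland → Ridge → Larch → North → Willow costs 79.
Optimal: Willow → Ridge → Upland → Larch → North → Fenby → Willow costs 74 (by enumerating all 60 distinct tours).
Excess = 79 − 74 = 5.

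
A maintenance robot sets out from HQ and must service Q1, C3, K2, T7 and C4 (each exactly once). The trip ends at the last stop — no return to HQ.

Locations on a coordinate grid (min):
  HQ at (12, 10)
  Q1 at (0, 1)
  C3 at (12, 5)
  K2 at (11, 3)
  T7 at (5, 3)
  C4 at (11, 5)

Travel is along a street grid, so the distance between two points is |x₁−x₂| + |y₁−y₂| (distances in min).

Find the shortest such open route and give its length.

21 min — the minimum one-way total.

There are 5! = 120 possible orderings.
HQ - Q1 - C3 - K2 - T7 - C4: 21+16+3+6+8 = 54
HQ - Q1 - C3 - K2 - C4 - T7: 21+16+3+2+8 = 50
HQ - Q1 - C3 - T7 - K2 - C4: 21+16+9+6+2 = 54
HQ - Q1 - C3 - T7 - C4 - K2: 21+16+9+8+2 = 56
HQ - Q1 - C3 - C4 - K2 - T7: 21+16+1+2+6 = 46
HQ - Q1 - C3 - C4 - T7 - K2: 21+16+1+8+6 = 52
HQ - Q1 - K2 - C3 - T7 - C4: 21+13+3+9+8 = 54
HQ - Q1 - K2 - C3 - C4 - T7: 21+13+3+1+8 = 46
HQ - Q1 - K2 - T7 - C3 - C4: 21+13+6+9+1 = 50
HQ - Q1 - K2 - T7 - C4 - C3: 21+13+6+8+1 = 49
HQ - Q1 - K2 - C4 - C3 - T7: 21+13+2+1+9 = 46
HQ - Q1 - K2 - C4 - T7 - C3: 21+13+2+8+9 = 53
HQ - Q1 - T7 - C3 - K2 - C4: 21+7+9+3+2 = 42
HQ - Q1 - T7 - C3 - C4 - K2: 21+7+9+1+2 = 40
… (106 more)
HQ - C3 - C4 - K2 - T7 - Q1: 5+1+2+6+7 = 21  ← best
The minimum is 21.
One shortest path: HQ → C3 → C4 → K2 → T7 → Q1.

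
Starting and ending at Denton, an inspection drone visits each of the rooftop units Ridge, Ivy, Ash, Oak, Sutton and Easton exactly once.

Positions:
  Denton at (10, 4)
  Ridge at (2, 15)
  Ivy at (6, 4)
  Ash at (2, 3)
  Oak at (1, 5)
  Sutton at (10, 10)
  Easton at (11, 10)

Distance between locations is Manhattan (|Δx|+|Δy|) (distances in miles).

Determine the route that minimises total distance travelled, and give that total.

Denton→Ridge→Ivy→Ash→Oak→Sutton→Easton→Denton: 19+15+5+3+14+1+7 = 64
Denton→Ridge→Ivy→Ash→Oak→Easton→Sutton→Denton: 19+15+5+3+15+1+6 = 64
Denton→Ridge→Ivy→Ash→Sutton→Oak→Easton→Denton: 19+15+5+15+14+15+7 = 90
Denton→Ridge→Ivy→Ash→Sutton→Easton→Oak→Denton: 19+15+5+15+1+15+10 = 80
Denton→Ridge→Ivy→Ash→Easton→Oak→Sutton→Denton: 19+15+5+16+15+14+6 = 90
Denton→Ridge→Ivy→Ash→Easton→Sutton→Oak→Denton: 19+15+5+16+1+14+10 = 80
Denton→Ridge→Ivy→Oak→Ash→Sutton→Easton→Denton: 19+15+6+3+15+1+7 = 66
Denton→Ridge→Ivy→Oak→Ash→Easton→Sutton→Denton: 19+15+6+3+16+1+6 = 66
… (352 more)
Denton→Ivy→Ash→Oak→Ridge→Sutton→Easton→Denton: 4+5+3+11+13+1+7 = 44  ← best
The minimum is 44.
One optimal route: Denton → Ivy → Ash → Oak → Ridge → Sutton → Easton → Denton (or its reverse).

Shortest round trip = 44 miles.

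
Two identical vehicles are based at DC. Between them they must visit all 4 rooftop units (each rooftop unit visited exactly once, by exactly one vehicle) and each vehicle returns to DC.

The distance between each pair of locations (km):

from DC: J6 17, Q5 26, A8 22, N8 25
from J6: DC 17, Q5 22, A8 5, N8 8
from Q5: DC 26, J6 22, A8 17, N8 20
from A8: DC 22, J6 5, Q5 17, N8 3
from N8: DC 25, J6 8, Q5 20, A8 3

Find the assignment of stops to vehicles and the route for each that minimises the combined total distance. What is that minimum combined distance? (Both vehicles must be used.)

There are 2^3 − 1 = 7 ways to divide the 4 stops into two non-empty groups. For each, the best each vehicle can do is its own shortest tour through its group:
  {J6} + {Q5, A8, N8}: 34 + 71 = 105
  {Q5} + {J6, A8, N8}: 52 + 50 = 102
  {J6, Q5} + {A8, N8}: 65 + 50 = 115
  {A8} + {J6, Q5, N8}: 44 + 71 = 115
  {J6, A8} + {Q5, N8}: 44 + 71 = 115
  {Q5, A8} + {J6, N8}: 65 + 50 = 115
  … (7 splits in total)
Best: vehicle 1 DC → Q5 → DC = 52; vehicle 2 DC → J6 → A8 → N8 → DC = 50; combined 102.

Minimum combined distance: 102 km.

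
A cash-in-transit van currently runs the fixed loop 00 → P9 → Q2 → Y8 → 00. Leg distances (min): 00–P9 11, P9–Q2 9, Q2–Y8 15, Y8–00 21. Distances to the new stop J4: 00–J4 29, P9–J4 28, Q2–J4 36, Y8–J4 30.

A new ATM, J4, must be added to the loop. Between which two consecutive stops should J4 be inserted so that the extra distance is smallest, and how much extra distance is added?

Insertion cost between consecutive stops i–j is d(i,J4) + d(J4,j) − d(i,j):
  between 00 and P9: 29 + 28 − 11 = 46
  between P9 and Q2: 28 + 36 − 9 = 55
  between Q2 and Y8: 36 + 30 − 15 = 51
  between Y8 and 00: 30 + 29 − 21 = 38
Cheapest insertion is between Y8 and 00, adding 38.
New total = 56 + 38 = 94.

Adding 38 min by placing J4 on the Y8–00 leg.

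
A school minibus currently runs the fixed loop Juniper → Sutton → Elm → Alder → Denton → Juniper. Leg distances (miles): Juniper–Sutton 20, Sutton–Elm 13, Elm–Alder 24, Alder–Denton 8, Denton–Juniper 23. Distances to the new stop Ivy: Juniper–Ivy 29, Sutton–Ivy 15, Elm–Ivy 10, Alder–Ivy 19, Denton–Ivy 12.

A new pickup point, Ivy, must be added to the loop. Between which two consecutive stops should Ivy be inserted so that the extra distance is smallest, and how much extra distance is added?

Insertion cost between consecutive stops i–j is d(i,Ivy) + d(Ivy,j) − d(i,j):
  between Juniper and Sutton: 29 + 15 − 20 = 24
  between Sutton and Elm: 15 + 10 − 13 = 12
  between Elm and Alder: 10 + 19 − 24 = 5
  between Alder and Denton: 19 + 12 − 8 = 23
  between Denton and Juniper: 12 + 29 − 23 = 18
Cheapest insertion is between Elm and Alder, adding 5.
New total = 88 + 5 = 93.

+5 miles — insert Ivy between Elm and Alder.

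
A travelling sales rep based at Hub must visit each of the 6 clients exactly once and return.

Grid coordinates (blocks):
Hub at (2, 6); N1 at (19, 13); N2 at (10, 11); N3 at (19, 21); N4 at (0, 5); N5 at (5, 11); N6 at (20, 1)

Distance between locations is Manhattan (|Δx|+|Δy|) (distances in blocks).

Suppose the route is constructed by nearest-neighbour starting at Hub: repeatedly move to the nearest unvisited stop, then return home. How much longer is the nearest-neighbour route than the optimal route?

2 blocks longer than the optimal tour.

From Hub: N4=3, N5=8, N2=13, N6=23, N1=24, N3=32 → choose N4 (3).
From N4: N5=11, N2=16, N6=24, N1=27, N3=35 → choose N5 (11).
From N5: N2=5, N1=16, N3=24, N6=25 → choose N2 (5).
From N2: N1=11, N3=19, N6=20 → choose N1 (11).
From N1: N3=8, N6=13 → choose N3 (8).
From N3: N6=21 → choose N6 (21).
NN route Hub → N4 → N5 → N2 → N1 → N3 → N6 → Hub costs 82.
Optimal: Hub → N4 → N6 → N1 → N3 → N2 → N5 → Hub costs 80 (by enumerating all 360 distinct tours).
Excess = 82 − 80 = 2.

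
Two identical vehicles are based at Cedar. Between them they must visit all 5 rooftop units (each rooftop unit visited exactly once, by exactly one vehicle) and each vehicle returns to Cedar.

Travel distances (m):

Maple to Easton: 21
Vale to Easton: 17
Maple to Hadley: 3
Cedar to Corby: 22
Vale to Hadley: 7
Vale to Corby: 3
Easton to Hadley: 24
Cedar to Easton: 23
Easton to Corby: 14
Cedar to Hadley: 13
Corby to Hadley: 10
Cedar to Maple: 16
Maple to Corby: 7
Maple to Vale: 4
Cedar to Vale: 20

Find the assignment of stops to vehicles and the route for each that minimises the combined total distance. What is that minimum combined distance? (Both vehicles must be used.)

86 m — the smallest possible combined total.

Try each way of splitting the stops between the two vehicles (each non-empty) and, for each split, find the best tour for each vehicle:
  {Maple} + {Vale, Easton, Corby, Hadley}: 32 + 60 = 92
  {Vale} + {Maple, Easton, Corby, Hadley}: 40 + 60 = 100
  {Maple, Vale} + {Easton, Corby, Hadley}: 40 + 60 = 100
  {Easton} + {Maple, Vale, Corby, Hadley}: 46 + 45 = 91
  {Maple, Easton} + {Vale, Corby, Hadley}: 60 + 45 = 105
  {Vale, Easton} + {Maple, Corby, Hadley}: 60 + 45 = 105
  … (15 splits in total)
  {Maple, Vale, Easton, Corby} + {Hadley}: 60 + 26 = 86  ← best
Best: vehicle 1 Cedar → Maple → Vale → Corby → Easton → Cedar = 60; vehicle 2 Cedar → Hadley → Cedar = 26; combined 86.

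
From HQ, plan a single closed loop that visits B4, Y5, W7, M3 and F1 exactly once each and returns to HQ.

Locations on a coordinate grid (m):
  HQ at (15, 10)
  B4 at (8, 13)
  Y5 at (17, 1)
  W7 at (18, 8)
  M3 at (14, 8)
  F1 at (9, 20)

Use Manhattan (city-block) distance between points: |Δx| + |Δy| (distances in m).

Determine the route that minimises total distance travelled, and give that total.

Minimum total distance: 58 m.

With 5 stops there are 5!/2 = 60 distinct round trips (a route and its reverse cost the same).
HQ-B4-Y5-W7-M3-F1-HQ: 10+21+8+4+17+16 = 76
HQ-B4-Y5-W7-F1-M3-HQ: 10+21+8+21+17+3 = 80
HQ-B4-Y5-M3-W7-F1-HQ: 10+21+10+4+21+16 = 82
HQ-B4-Y5-M3-F1-W7-HQ: 10+21+10+17+21+5 = 84
HQ-B4-Y5-F1-W7-M3-HQ: 10+21+27+21+4+3 = 86
HQ-B4-Y5-F1-M3-W7-HQ: 10+21+27+17+4+5 = 84
HQ-B4-W7-Y5-M3-F1-HQ: 10+15+8+10+17+16 = 76
HQ-B4-W7-Y5-F1-M3-HQ: 10+15+8+27+17+3 = 80
HQ-B4-W7-M3-Y5-F1-HQ: 10+15+4+10+27+16 = 82
HQ-B4-W7-M3-F1-Y5-HQ: 10+15+4+17+27+11 = 84
HQ-B4-W7-F1-Y5-M3-HQ: 10+15+21+27+10+3 = 86
HQ-B4-W7-F1-M3-Y5-HQ: 10+15+21+17+10+11 = 84
HQ-B4-M3-Y5-W7-F1-HQ: 10+11+10+8+21+16 = 76
HQ-B4-M3-Y5-F1-W7-HQ: 10+11+10+27+21+5 = 84
… (46 more)
HQ-B4-F1-M3-Y5-W7-HQ: 10+8+17+10+8+5 = 58  ← best
The minimum is 58.
One optimal route: HQ → B4 → F1 → M3 → Y5 → W7 → HQ (or its reverse).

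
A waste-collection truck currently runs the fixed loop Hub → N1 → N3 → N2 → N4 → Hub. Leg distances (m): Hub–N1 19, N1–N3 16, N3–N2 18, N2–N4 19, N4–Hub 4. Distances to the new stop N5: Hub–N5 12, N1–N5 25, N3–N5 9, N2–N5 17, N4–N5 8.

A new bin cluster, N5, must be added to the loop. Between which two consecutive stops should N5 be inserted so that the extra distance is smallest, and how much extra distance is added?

Insertion cost between consecutive stops i–j is d(i,N5) + d(N5,j) − d(i,j):
  between Hub and N1: 12 + 25 − 19 = 18
  between N1 and N3: 25 + 9 − 16 = 18
  between N3 and N2: 9 + 17 − 18 = 8
  between N2 and N4: 17 + 8 − 19 = 6
  between N4 and Hub: 8 + 12 − 4 = 16
Cheapest insertion is between N2 and N4, adding 6.
New total = 76 + 6 = 82.

Minimum extra distance: 6 m, inserting N5 between N2 and N4.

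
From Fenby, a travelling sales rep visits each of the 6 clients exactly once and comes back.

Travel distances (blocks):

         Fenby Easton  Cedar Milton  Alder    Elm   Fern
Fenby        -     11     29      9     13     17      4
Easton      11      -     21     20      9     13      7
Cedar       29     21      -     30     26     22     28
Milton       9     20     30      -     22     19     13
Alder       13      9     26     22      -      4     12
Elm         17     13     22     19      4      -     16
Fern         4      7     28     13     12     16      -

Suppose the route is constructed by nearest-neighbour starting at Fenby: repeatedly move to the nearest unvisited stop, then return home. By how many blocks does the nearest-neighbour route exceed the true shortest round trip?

17 blocks longer than the optimal tour.

Fenby: Fern=4, Milton=9, Easton=11, Alder=13, Elm=17, Cedar=29 ⇒ Fern
Fern: Easton=7, Alder=12, Milton=13, Elm=16, Cedar=28 ⇒ Easton
Easton: Alder=9, Elm=13, Milton=20, Cedar=21 ⇒ Alder
Alder: Elm=4, Milton=22, Cedar=26 ⇒ Elm
Elm: Milton=19, Cedar=22 ⇒ Milton
Milton: Cedar=30 ⇒ Cedar
NN route Fenby → Fern → Easton → Alder → Elm → Milton → Cedar → Fenby costs 102.
Optimal: Fenby → Milton → Cedar → Elm → Alder → Easton → Fern → Fenby costs 85 (by enumerating all 360 distinct tours).
Excess = 102 − 85 = 17.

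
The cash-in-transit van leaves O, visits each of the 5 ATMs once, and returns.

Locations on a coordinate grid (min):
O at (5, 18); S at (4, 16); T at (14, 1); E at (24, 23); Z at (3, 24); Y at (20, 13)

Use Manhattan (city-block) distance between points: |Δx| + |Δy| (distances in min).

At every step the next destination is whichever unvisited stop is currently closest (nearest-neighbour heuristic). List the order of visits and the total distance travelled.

At O the remaining stops are S 3, Z 8, Y 20, E 24, T 26; go to S.
At S the remaining stops are Z 9, Y 19, T 25, E 27; go to Z.
At Z the remaining stops are E 22, Y 28, T 34; go to E.
At E the remaining stops are Y 14, T 32; go to Y.
At Y the remaining stops are T 18; go to T.
Return T→O: 26.
Total = 3 + 9 + 22 + 14 + 18 + 26 = 92.

92 min along O → S → Z → E → Y → T → O.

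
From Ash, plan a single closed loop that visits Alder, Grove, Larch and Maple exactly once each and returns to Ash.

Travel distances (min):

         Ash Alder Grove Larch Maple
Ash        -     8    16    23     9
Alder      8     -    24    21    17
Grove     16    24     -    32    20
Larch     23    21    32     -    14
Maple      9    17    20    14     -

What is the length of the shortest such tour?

79 min — the shortest possible round trip.

Ash → Alder → Grove → Larch → Maple → Ash: 8+24+32+14+9 = 87
Ash → Alder → Grove → Maple → Larch → Ash: 8+24+20+14+23 = 89
Ash → Alder → Larch → Grove → Maple → Ash: 8+21+32+20+9 = 90
Ash → Alder → Larch → Maple → Grove → Ash: 8+21+14+20+16 = 79
Ash → Alder → Maple → Grove → Larch → Ash: 8+17+20+32+23 = 100
Ash → Alder → Maple → Larch → Grove → Ash: 8+17+14+32+16 = 87
Ash → Grove → Alder → Larch → Maple → Ash: 16+24+21+14+9 = 84
Ash → Grove → Alder → Maple → Larch → Ash: 16+24+17+14+23 = 94
Ash → Grove → Larch → Alder → Maple → Ash: 16+32+21+17+9 = 95
Ash → Grove → Maple → Alder → Larch → Ash: 16+20+17+21+23 = 97
Ash → Larch → Alder → Grove → Maple → Ash: 23+21+24+20+9 = 97
Ash → Larch → Grove → Alder → Maple → Ash: 23+32+24+17+9 = 105
The minimum is 79.
One optimal route: Ash → Alder → Larch → Maple → Grove → Ash (or its reverse).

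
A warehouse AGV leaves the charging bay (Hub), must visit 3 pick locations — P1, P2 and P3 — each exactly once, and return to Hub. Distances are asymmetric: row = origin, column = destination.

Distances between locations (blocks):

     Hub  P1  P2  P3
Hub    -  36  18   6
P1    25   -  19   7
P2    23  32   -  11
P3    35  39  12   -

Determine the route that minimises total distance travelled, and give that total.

Minimum total distance: 75 blocks.

Hub-P1-P2-P3-Hub: 36+19+11+35 = 101
Hub-P1-P3-P2-Hub: 36+7+12+23 = 78
Hub-P2-P1-P3-Hub: 18+32+7+35 = 92
Hub-P2-P3-P1-Hub: 18+11+39+25 = 93
Hub-P3-P1-P2-Hub: 6+39+19+23 = 87
Hub-P3-P2-P1-Hub: 6+12+32+25 = 75
The minimum is 75.
One optimal route: Hub → P3 → P2 → P1 → Hub.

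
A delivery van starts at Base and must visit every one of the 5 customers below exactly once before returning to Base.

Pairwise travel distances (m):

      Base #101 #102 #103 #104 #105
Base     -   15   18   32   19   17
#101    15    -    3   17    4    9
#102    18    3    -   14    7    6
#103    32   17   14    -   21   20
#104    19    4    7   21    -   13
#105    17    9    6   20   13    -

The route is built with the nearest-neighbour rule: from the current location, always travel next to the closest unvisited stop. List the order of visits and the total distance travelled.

90 m along Base → #101 → #102 → #105 → #104 → #103 → Base.

At Base the remaining stops are #101 15, #105 17, #102 18, #104 19, #103 32; go to #101.
At #101 the remaining stops are #102 3, #104 4, #105 9, #103 17; go to #102.
At #102 the remaining stops are #105 6, #104 7, #103 14; go to #105.
At #105 the remaining stops are #104 13, #103 20; go to #104.
At #104 the remaining stops are #103 21; go to #103.
Return #103→Base: 32.
Total = 15 + 3 + 6 + 13 + 21 + 32 = 90.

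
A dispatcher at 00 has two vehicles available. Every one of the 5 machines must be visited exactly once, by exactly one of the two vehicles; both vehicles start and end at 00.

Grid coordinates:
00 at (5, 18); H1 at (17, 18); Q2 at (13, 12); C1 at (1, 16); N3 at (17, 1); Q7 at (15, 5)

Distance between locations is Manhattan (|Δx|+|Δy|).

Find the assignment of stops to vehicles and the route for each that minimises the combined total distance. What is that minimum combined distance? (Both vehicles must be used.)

Minimum combined distance: 70.

There are 2^4 − 1 = 15 ways to divide the 5 stops into two non-empty groups. For each, the best each vehicle can do is its own shortest tour through its group:
  {H1} + {Q2, C1, N3, Q7}: 24 + 66 = 90
  {Q2} + {H1, C1, N3, Q7}: 28 + 66 = 94
  {H1, Q2} + {C1, N3, Q7}: 36 + 66 = 102
  {C1} + {H1, Q2, N3, Q7}: 12 + 58 = 70
  {H1, C1} + {Q2, N3, Q7}: 36 + 58 = 94
  {Q2, C1} + {H1, N3, Q7}: 36 + 58 = 94
  … (15 splits in total)
Best: vehicle 1 00 → C1 → 00 = 12; vehicle 2 00 → H1 → N3 → Q7 → Q2 → 00 = 58; combined 70.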